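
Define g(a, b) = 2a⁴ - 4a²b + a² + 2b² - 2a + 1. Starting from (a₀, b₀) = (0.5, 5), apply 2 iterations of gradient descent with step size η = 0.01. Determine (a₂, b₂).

(0.94792, 4.6372)

∇g = (8a³ - 8ab + 2a - 2, -4a² + 4b)
Step 1: at (0.5, 5), ∇g = (-20, 19) → (0.5, 5) − 0.01·(-20, 19) = (0.7, 4.81)
Step 2: at (0.7, 4.81), ∇g = (-24.792, 17.28) → (0.7, 4.81) − 0.01·(-24.792, 17.28) = (0.94792, 4.6372)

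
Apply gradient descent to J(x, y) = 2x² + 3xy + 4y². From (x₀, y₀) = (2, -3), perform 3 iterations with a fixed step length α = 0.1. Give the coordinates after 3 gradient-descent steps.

(1.233, -0.66)

∇J = (4x + 3y, 3x + 8y)
(x₁, y₁) = (2, -3) − 0.1·(-1, -18) = (2.1, -1.2)
(x₂, y₂) = (2.1, -1.2) − 0.1·(4.8, -3.3) = (1.62, -0.87)
(x₃, y₃) = (1.62, -0.87) − 0.1·(3.87, -2.1) = (1.233, -0.66)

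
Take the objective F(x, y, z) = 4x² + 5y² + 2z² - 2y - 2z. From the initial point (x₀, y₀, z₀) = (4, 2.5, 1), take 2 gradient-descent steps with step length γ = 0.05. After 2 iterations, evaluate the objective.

∇F = (8x, 10y - 2, 4z - 2)
(x₁, y₁, z₁) = (4, 2.5, 1) − 0.05·(32, 23, 2) = (2.4, 1.35, 0.9)
(x₂, y₂, z₂) = (2.4, 1.35, 0.9) − 0.05·(19.2, 11.5, 1.6) = (1.44, 0.775, 0.82)
F(1.44, 0.775, 0.82) = 9.452325

9.452325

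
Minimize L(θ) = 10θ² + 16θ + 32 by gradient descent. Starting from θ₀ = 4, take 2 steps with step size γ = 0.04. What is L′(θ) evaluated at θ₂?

3.84

L′(θ) = 20θ + 16
θ₁ = 4 − 0.04·96 = 0.16
θ₂ = 0.16 − 0.04·19.2 = -0.608
L′(θ) at (-0.608) = 3.84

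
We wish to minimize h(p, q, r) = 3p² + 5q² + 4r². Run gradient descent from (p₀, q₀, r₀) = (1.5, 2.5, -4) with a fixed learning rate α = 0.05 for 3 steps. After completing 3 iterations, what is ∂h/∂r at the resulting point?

-6.912

∇h = (6p, 10q, 8r)
Step 1: at (1.5, 2.5, -4), ∇h = (9, 25, -32) → (1.5, 2.5, -4) − 0.05·(9, 25, -32) = (1.05, 1.25, -2.4)
Step 2: at (1.05, 1.25, -2.4), ∇h = (6.3, 12.5, -19.2) → (1.05, 1.25, -2.4) − 0.05·(6.3, 12.5, -19.2) = (0.735, 0.625, -1.44)
Step 3: at (0.735, 0.625, -1.44), ∇h = (4.41, 6.25, -11.52) → (0.735, 0.625, -1.44) − 0.05·(4.41, 6.25, -11.52) = (0.5145, 0.3125, -0.864)
∂h/∂r at (0.5145, 0.3125, -0.864) = -6.912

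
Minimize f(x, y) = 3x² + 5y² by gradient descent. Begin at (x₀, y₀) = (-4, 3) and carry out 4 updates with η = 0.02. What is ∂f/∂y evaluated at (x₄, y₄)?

∇f = (6x, 10y)
Step 1: at (-4, 3), ∇f = (-24, 30) → (-4, 3) − 0.02·(-24, 30) = (-3.52, 2.4)
Step 2: at (-3.52, 2.4), ∇f = (-21.12, 24) → (-3.52, 2.4) − 0.02·(-21.12, 24) = (-3.0976, 1.92)
Step 3: at (-3.0976, 1.92), ∇f = (-18.5856, 19.2) → (-3.0976, 1.92) − 0.02·(-18.5856, 19.2) = (-2.725888, 1.536)
Step 4: at (-2.725888, 1.536), ∇f = (-16.355328, 15.36) → (-2.725888, 1.536) − 0.02·(-16.355328, 15.36) = (-2.39878144, 1.2288)
∂f/∂y at (-2.39878144, 1.2288) = 12.288

12.288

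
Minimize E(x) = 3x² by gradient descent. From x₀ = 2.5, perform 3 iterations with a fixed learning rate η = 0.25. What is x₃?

E′(x) = 6x
Step 1: E′(2.5) = 15; x₁ = 2.5 − 0.25·15 = -1.25
Step 2: E′(-1.25) = -7.5; x₂ = -1.25 − 0.25·(-7.5) = 0.625
Step 3: E′(0.625) = 3.75; x₃ = 0.625 − 0.25·3.75 = -0.3125

-0.3125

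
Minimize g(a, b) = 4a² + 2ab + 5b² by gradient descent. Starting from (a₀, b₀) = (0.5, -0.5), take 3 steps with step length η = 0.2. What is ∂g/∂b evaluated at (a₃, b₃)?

3.12

∇g = (8a + 2b, 2a + 10b)
(a₁, b₁) = (0.5, -0.5) − 0.2·(3, -4) = (-0.1, 0.3)
(a₂, b₂) = (-0.1, 0.3) − 0.2·(-0.2, 2.8) = (-0.06, -0.26)
(a₃, b₃) = (-0.06, -0.26) − 0.2·(-1, -2.72) = (0.14, 0.284)
∂g/∂b at (0.14, 0.284) = 3.12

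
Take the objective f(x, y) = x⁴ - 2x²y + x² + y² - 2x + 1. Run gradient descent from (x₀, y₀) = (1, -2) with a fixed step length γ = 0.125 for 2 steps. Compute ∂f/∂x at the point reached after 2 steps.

-0.5625

∇f = (4x³ - 4xy + 2x - 2, -2x² + 2y)
Step 1: at (1, -2), ∇f = (12, -6) → (1, -2) − 0.125·(12, -6) = (-0.5, -1.25)
Step 2: at (-0.5, -1.25), ∇f = (-6, -3) → (-0.5, -1.25) − 0.125·(-6, -3) = (0.25, -0.875)
∂f/∂x at (0.25, -0.875) = -0.5625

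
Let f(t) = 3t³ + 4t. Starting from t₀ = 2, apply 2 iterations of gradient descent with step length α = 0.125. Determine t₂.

f′(t) = 9t² + 4
Step 1: f′(2) = 40; t₁ = 2 − 0.125·40 = -3
Step 2: f′(-3) = 85; t₂ = -3 − 0.125·85 = -13.625

-13.625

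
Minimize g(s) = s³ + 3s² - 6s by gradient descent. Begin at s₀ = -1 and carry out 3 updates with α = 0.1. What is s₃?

0.7297253

g′(s) = 3s² + 6s - 6
s₁ = -1 − 0.1·(-9) = -0.1
s₂ = -0.1 − 0.1·(-6.57) = 0.557
s₃ = 0.557 − 0.1·(-1.727253) = 0.7297253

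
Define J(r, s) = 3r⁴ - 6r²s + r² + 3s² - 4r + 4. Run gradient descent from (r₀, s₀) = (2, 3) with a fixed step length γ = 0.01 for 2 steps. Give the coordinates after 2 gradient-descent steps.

(1.75685888, 3.062256)

∇J = (12r³ - 12rs + 2r - 4, -6r² + 6s)
(r₁, s₁) = (2, 3) − 0.01·(24, -6) = (1.76, 3.06)
(r₂, s₂) = (1.76, 3.06) − 0.01·(0.314112, -0.2256) = (1.75685888, 3.062256)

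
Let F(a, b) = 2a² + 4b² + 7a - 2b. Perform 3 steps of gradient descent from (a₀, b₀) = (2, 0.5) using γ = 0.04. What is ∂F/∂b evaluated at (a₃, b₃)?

0.628864

∇F = (4a + 7, 8b - 2)
Step 1: at (2, 0.5), ∇F = (15, 2) → (2, 0.5) − 0.04·(15, 2) = (1.4, 0.42)
Step 2: at (1.4, 0.42), ∇F = (12.6, 1.36) → (1.4, 0.42) − 0.04·(12.6, 1.36) = (0.896, 0.3656)
Step 3: at (0.896, 0.3656), ∇F = (10.584, 0.9248) → (0.896, 0.3656) − 0.04·(10.584, 0.9248) = (0.47264, 0.328608)
∂F/∂b at (0.47264, 0.328608) = 0.628864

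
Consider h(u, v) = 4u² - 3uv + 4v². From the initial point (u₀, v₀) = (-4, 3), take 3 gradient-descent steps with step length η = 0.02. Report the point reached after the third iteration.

∇h = (8u - 3v, -3u + 8v)
Step 1: at (-4, 3), ∇h = (-41, 36) → (-4, 3) − 0.02·(-41, 36) = (-3.18, 2.28)
Step 2: at (-3.18, 2.28), ∇h = (-32.28, 27.78) → (-3.18, 2.28) − 0.02·(-32.28, 27.78) = (-2.5344, 1.7244)
Step 3: at (-2.5344, 1.7244), ∇h = (-25.4484, 21.3984) → (-2.5344, 1.7244) − 0.02·(-25.4484, 21.3984) = (-2.025432, 1.296432)

(-2.025432, 1.296432)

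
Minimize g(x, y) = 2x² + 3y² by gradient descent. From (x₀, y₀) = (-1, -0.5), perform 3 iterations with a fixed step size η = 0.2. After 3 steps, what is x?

-0.008

∇g = (4x, 6y)
Step 1: at (-1, -0.5), ∇g = (-4, -3) → (-1, -0.5) − 0.2·(-4, -3) = (-0.2, 0.1)
Step 2: at (-0.2, 0.1), ∇g = (-0.8, 0.6) → (-0.2, 0.1) − 0.2·(-0.8, 0.6) = (-0.04, -0.02)
Step 3: at (-0.04, -0.02), ∇g = (-0.16, -0.12) → (-0.04, -0.02) − 0.2·(-0.16, -0.12) = (-0.008, 0.004)
x = -0.008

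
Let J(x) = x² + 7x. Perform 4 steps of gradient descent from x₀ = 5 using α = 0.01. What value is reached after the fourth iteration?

J′(x) = 2x + 7
Step 1: J′(5) = 17; x₁ = 5 − 0.01·17 = 4.83
Step 2: J′(4.83) = 16.66; x₂ = 4.83 − 0.01·16.66 = 4.6634
Step 3: J′(4.6634) = 16.3268; x₃ = 4.6634 − 0.01·16.3268 = 4.500132
Step 4: J′(4.500132) = 16.000264; x₄ = 4.500132 − 0.01·16.000264 = 4.34012936

4.34012936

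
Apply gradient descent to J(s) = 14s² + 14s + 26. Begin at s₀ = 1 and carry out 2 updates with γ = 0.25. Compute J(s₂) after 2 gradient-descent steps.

J′(s) = 28s + 14
Step 1: J′(1) = 42; s₁ = 1 − 0.25·42 = -9.5
Step 2: J′(-9.5) = -252; s₂ = -9.5 − 0.25·(-252) = 53.5
J(53.5) = 40846.5

40846.5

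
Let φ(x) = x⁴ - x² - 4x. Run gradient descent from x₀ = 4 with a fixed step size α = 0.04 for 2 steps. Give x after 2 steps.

φ′(x) = 4x³ - 2x - 4
x₁ = 4 − 0.04·244 = -5.76
x₂ = -5.76 − 0.04·(-756.891904) = 24.51567616

24.51567616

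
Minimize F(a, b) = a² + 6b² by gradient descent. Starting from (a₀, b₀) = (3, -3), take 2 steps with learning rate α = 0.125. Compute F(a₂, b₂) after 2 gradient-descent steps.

6.22265625

∇F = (2a, 12b)
Step 1: at (3, -3), ∇F = (6, -36) → (3, -3) − 0.125·(6, -36) = (2.25, 1.5)
Step 2: at (2.25, 1.5), ∇F = (4.5, 18) → (2.25, 1.5) − 0.125·(4.5, 18) = (1.6875, -0.75)
F(1.6875, -0.75) = 6.22265625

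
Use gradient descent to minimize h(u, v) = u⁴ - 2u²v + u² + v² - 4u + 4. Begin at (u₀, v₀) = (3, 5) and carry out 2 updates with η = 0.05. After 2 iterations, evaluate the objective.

13.142421450625

∇h = (4u³ - 4uv + 2u - 4, -2u² + 2v)
Step 1: at (3, 5), ∇h = (50, -8) → (3, 5) − 0.05·(50, -8) = (0.5, 5.4)
Step 2: at (0.5, 5.4), ∇h = (-13.3, 10.3) → (0.5, 5.4) − 0.05·(-13.3, 10.3) = (1.165, 4.885)
h(1.165, 4.885) = 13.142421450625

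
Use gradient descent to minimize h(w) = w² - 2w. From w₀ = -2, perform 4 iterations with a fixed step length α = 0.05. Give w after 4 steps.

-0.9683

h′(w) = 2w - 2
w₁ = -2 − 0.05·(-6) = -1.7
w₂ = -1.7 − 0.05·(-5.4) = -1.43
w₃ = -1.43 − 0.05·(-4.86) = -1.187
w₄ = -1.187 − 0.05·(-4.374) = -0.9683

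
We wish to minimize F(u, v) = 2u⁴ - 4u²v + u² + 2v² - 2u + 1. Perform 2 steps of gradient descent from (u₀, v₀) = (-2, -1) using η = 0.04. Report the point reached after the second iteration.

∇F = (8u³ - 8uv + 2u - 2, -4u² + 4v)
(u₁, v₁) = (-2, -1) − 0.04·(-86, -20) = (1.44, -0.2)
(u₂, v₂) = (1.44, -0.2) − 0.04·(27.071872, -9.0944) = (0.35712512, 0.163776)

(0.35712512, 0.163776)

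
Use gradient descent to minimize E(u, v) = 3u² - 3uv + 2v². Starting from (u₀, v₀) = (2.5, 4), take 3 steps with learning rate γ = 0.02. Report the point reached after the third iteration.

∇E = (6u - 3v, -3u + 4v)
(u₁, v₁) = (2.5, 4) − 0.02·(3, 8.5) = (2.44, 3.83)
(u₂, v₂) = (2.44, 3.83) − 0.02·(3.15, 8) = (2.377, 3.67)
(u₃, v₃) = (2.377, 3.67) − 0.02·(3.252, 7.549) = (2.31196, 3.51902)

(2.31196, 3.51902)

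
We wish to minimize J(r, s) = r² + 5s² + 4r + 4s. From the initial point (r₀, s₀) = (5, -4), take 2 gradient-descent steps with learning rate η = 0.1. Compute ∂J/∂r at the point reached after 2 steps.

8.96

∇J = (2r + 4, 10s + 4)
(r₁, s₁) = (5, -4) − 0.1·(14, -36) = (3.6, -0.4)
(r₂, s₂) = (3.6, -0.4) − 0.1·(11.2, 0) = (2.48, -0.4)
∂J/∂r at (2.48, -0.4) = 8.96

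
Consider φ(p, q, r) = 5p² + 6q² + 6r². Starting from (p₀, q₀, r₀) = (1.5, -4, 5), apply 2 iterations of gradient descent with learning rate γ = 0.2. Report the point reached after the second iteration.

∇φ = (10p, 12q, 12r)
(p₁, q₁, r₁) = (1.5, -4, 5) − 0.2·(15, -48, 60) = (-1.5, 5.6, -7)
(p₂, q₂, r₂) = (-1.5, 5.6, -7) − 0.2·(-15, 67.2, -84) = (1.5, -7.84, 9.8)

(1.5, -7.84, 9.8)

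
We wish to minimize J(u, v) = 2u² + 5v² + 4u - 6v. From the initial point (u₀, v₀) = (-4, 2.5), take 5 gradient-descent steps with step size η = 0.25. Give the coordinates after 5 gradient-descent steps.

(-1, -13.828125)

∇J = (4u + 4, 10v - 6)
Step 1: at (-4, 2.5), ∇J = (-12, 19) → (-4, 2.5) − 0.25·(-12, 19) = (-1, -2.25)
Step 2: at (-1, -2.25), ∇J = (0, -28.5) → (-1, -2.25) − 0.25·(0, -28.5) = (-1, 4.875)
Step 3: at (-1, 4.875), ∇J = (0, 42.75) → (-1, 4.875) − 0.25·(0, 42.75) = (-1, -5.8125)
Step 4: at (-1, -5.8125), ∇J = (0, -64.125) → (-1, -5.8125) − 0.25·(0, -64.125) = (-1, 10.21875)
Step 5: at (-1, 10.21875), ∇J = (0, 96.1875) → (-1, 10.21875) − 0.25·(0, 96.1875) = (-1, -13.828125)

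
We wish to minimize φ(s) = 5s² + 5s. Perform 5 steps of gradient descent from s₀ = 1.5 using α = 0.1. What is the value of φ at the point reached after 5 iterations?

φ′(s) = 10s + 5
s₁ = 1.5 − 0.1·20 = -0.5
s₂ = -0.5 − 0.1·0 = -0.5
s₃ = -0.5 − 0.1·0 = -0.5
s₄ = -0.5 − 0.1·0 = -0.5
s₅ = -0.5 − 0.1·0 = -0.5
φ(-0.5) = -1.25

-1.25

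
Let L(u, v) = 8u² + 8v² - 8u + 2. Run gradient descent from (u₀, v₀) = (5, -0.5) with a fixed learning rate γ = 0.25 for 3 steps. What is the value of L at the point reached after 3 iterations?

∇L = (16u - 8, 16v)
Step 1: at (5, -0.5), ∇L = (72, -8) → (5, -0.5) − 0.25·(72, -8) = (-13, 1.5)
Step 2: at (-13, 1.5), ∇L = (-216, 24) → (-13, 1.5) − 0.25·(-216, 24) = (41, -4.5)
Step 3: at (41, -4.5), ∇L = (648, -72) → (41, -4.5) − 0.25·(648, -72) = (-121, 13.5)
L(-121, 13.5) = 119556

119556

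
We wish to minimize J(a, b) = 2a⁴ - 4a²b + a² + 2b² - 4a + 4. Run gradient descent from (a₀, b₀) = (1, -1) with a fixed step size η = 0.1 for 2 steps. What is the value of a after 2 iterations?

0.1952

∇J = (8a³ - 8ab + 2a - 4, -4a² + 4b)
Step 1: at (1, -1), ∇J = (14, -8) → (1, -1) − 0.1·(14, -8) = (-0.4, -0.2)
Step 2: at (-0.4, -0.2), ∇J = (-5.952, -1.44) → (-0.4, -0.2) − 0.1·(-5.952, -1.44) = (0.1952, -0.056)
a = 0.1952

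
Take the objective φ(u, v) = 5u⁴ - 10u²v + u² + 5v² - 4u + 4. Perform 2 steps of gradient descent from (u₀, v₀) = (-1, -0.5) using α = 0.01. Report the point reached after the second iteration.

∇φ = (20u³ - 20uv + 2u - 4, -10u² + 10v)
Step 1: at (-1, -0.5), ∇φ = (-36, -15) → (-1, -0.5) − 0.01·(-36, -15) = (-0.64, -0.35)
Step 2: at (-0.64, -0.35), ∇φ = (-15.00288, -7.596) → (-0.64, -0.35) − 0.01·(-15.00288, -7.596) = (-0.4899712, -0.27404)

(-0.4899712, -0.27404)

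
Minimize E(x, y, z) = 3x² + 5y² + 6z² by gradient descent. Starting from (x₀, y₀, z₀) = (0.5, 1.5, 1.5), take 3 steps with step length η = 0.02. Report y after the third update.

∇E = (6x, 10y, 12z)
(x₁, y₁, z₁) = (0.5, 1.5, 1.5) − 0.02·(3, 15, 18) = (0.44, 1.2, 1.14)
(x₂, y₂, z₂) = (0.44, 1.2, 1.14) − 0.02·(2.64, 12, 13.68) = (0.3872, 0.96, 0.8664)
(x₃, y₃, z₃) = (0.3872, 0.96, 0.8664) − 0.02·(2.3232, 9.6, 10.3968) = (0.340736, 0.768, 0.658464)
y = 0.768

0.768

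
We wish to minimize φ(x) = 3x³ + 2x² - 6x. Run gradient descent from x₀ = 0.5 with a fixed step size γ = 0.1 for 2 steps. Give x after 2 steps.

0.5949375

φ′(x) = 9x² + 4x - 6
Step 1: φ′(0.5) = -1.75; x₁ = 0.5 − 0.1·(-1.75) = 0.675
Step 2: φ′(0.675) = 0.800625; x₂ = 0.675 − 0.1·0.800625 = 0.5949375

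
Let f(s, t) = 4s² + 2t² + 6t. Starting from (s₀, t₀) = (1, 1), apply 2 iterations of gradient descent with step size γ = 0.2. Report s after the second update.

∇f = (8s, 4t + 6)
Step 1: at (1, 1), ∇f = (8, 10) → (1, 1) − 0.2·(8, 10) = (-0.6, -1)
Step 2: at (-0.6, -1), ∇f = (-4.8, 2) → (-0.6, -1) − 0.2·(-4.8, 2) = (0.36, -1.4)
s = 0.36

0.36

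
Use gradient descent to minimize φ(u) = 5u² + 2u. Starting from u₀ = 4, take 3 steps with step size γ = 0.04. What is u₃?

0.7072

φ′(u) = 10u + 2
u₁ = 4 − 0.04·42 = 2.32
u₂ = 2.32 − 0.04·25.2 = 1.312
u₃ = 1.312 − 0.04·15.12 = 0.7072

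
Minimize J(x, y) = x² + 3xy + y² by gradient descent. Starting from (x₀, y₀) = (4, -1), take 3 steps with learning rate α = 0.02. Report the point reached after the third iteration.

(3.74652, -1.55952)

∇J = (2x + 3y, 3x + 2y)
(x₁, y₁) = (4, -1) − 0.02·(5, 10) = (3.9, -1.2)
(x₂, y₂) = (3.9, -1.2) − 0.02·(4.2, 9.3) = (3.816, -1.386)
(x₃, y₃) = (3.816, -1.386) − 0.02·(3.474, 8.676) = (3.74652, -1.55952)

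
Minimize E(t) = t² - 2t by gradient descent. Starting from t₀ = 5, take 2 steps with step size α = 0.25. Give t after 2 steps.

2

E′(t) = 2t - 2
Step 1: E′(5) = 8; t₁ = 5 − 0.25·8 = 3
Step 2: E′(3) = 4; t₂ = 3 − 0.25·4 = 2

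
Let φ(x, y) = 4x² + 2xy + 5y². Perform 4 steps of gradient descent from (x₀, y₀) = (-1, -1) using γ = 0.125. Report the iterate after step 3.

(0.046875, 0.078125)

∇φ = (8x + 2y, 2x + 10y)
(x₁, y₁) = (-1, -1) − 0.125·(-10, -12) = (0.25, 0.5)
(x₂, y₂) = (0.25, 0.5) − 0.125·(3, 5.5) = (-0.125, -0.1875)
(x₃, y₃) = (-0.125, -0.1875) − 0.125·(-1.375, -2.125) = (0.046875, 0.078125)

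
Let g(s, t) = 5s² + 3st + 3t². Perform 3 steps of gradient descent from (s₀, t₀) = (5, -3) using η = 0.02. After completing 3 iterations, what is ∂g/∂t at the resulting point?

-7.292184

∇g = (10s + 3t, 3s + 6t)
(s₁, t₁) = (5, -3) − 0.02·(41, -3) = (4.18, -2.94)
(s₂, t₂) = (4.18, -2.94) − 0.02·(32.98, -5.1) = (3.5204, -2.838)
(s₃, t₃) = (3.5204, -2.838) − 0.02·(26.69, -6.4668) = (2.9866, -2.708664)
∂g/∂t at (2.9866, -2.708664) = -7.292184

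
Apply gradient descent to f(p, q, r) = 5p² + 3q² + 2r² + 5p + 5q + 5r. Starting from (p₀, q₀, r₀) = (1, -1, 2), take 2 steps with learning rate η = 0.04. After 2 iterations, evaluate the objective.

5.54500096

∇f = (10p + 5, 6q + 5, 4r + 5)
Step 1: at (1, -1, 2), ∇f = (15, -1, 13) → (1, -1, 2) − 0.04·(15, -1, 13) = (0.4, -0.96, 1.48)
Step 2: at (0.4, -0.96, 1.48), ∇f = (9, -0.76, 10.92) → (0.4, -0.96, 1.48) − 0.04·(9, -0.76, 10.92) = (0.04, -0.9296, 1.0432)
f(0.04, -0.9296, 1.0432) = 5.54500096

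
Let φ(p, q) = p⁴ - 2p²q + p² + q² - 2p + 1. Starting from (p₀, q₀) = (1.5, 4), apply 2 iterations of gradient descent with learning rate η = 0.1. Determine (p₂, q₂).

∇φ = (4p³ - 4pq + 2p - 2, -2p² + 2q)
(p₁, q₁) = (1.5, 4) − 0.1·(-9.5, 3.5) = (2.45, 3.65)
(p₂, q₂) = (2.45, 3.65) − 0.1·(25.9545, -4.705) = (-0.14545, 4.1205)

(-0.14545, 4.1205)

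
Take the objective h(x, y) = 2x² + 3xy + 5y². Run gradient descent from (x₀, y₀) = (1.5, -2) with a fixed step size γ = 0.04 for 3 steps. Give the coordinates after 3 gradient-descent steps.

∇h = (4x + 3y, 3x + 10y)
Step 1: at (1.5, -2), ∇h = (0, -15.5) → (1.5, -2) − 0.04·(0, -15.5) = (1.5, -1.38)
Step 2: at (1.5, -1.38), ∇h = (1.86, -9.3) → (1.5, -1.38) − 0.04·(1.86, -9.3) = (1.4256, -1.008)
Step 3: at (1.4256, -1.008), ∇h = (2.6784, -5.8032) → (1.4256, -1.008) − 0.04·(2.6784, -5.8032) = (1.318464, -0.775872)

(1.318464, -0.775872)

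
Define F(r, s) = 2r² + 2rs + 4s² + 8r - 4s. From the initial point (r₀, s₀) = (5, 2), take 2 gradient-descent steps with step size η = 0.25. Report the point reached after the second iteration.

∇F = (4r + 2s + 8, 2r + 8s - 4)
Step 1: at (5, 2), ∇F = (32, 22) → (5, 2) − 0.25·(32, 22) = (-3, -3.5)
Step 2: at (-3, -3.5), ∇F = (-11, -38) → (-3, -3.5) − 0.25·(-11, -38) = (-0.25, 6)

(-0.25, 6)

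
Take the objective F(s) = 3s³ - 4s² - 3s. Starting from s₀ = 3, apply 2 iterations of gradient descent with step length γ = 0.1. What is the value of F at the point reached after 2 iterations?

F′(s) = 9s² - 8s - 3
s₁ = 3 − 0.1·54 = -2.4
s₂ = -2.4 − 0.1·68.04 = -9.204
F(-9.204) = -2650.354828992

-2650.354828992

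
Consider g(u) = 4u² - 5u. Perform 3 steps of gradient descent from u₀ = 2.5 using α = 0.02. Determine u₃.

g′(u) = 8u - 5
Step 1: g′(2.5) = 15; u₁ = 2.5 − 0.02·15 = 2.2
Step 2: g′(2.2) = 12.6; u₂ = 2.2 − 0.02·12.6 = 1.948
Step 3: g′(1.948) = 10.584; u₃ = 1.948 − 0.02·10.584 = 1.73632

1.73632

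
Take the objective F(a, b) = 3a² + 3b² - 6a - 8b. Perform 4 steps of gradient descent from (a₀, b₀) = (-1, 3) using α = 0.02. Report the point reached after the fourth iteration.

∇F = (6a - 6, 6b - 8)
(a₁, b₁) = (-1, 3) − 0.02·(-12, 10) = (-0.76, 2.8)
(a₂, b₂) = (-0.76, 2.8) − 0.02·(-10.56, 8.8) = (-0.5488, 2.624)
(a₃, b₃) = (-0.5488, 2.624) − 0.02·(-9.2928, 7.744) = (-0.362944, 2.46912)
(a₄, b₄) = (-0.362944, 2.46912) − 0.02·(-8.177664, 6.81472) = (-0.19939072, 2.3328256)

(-0.19939072, 2.3328256)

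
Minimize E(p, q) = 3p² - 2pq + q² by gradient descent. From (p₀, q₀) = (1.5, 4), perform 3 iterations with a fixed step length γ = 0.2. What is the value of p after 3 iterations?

∇E = (6p - 2q, -2p + 2q)
Step 1: at (1.5, 4), ∇E = (1, 5) → (1.5, 4) − 0.2·(1, 5) = (1.3, 3)
Step 2: at (1.3, 3), ∇E = (1.8, 3.4) → (1.3, 3) − 0.2·(1.8, 3.4) = (0.94, 2.32)
Step 3: at (0.94, 2.32), ∇E = (1, 2.76) → (0.94, 2.32) − 0.2·(1, 2.76) = (0.74, 1.768)
p = 0.74

0.74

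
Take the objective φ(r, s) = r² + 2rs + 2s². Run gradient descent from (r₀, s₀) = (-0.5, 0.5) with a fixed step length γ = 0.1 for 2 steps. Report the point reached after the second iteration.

(-0.48, 0.34)

∇φ = (2r + 2s, 2r + 4s)
(r₁, s₁) = (-0.5, 0.5) − 0.1·(0, 1) = (-0.5, 0.4)
(r₂, s₂) = (-0.5, 0.4) − 0.1·(-0.2, 0.6) = (-0.48, 0.34)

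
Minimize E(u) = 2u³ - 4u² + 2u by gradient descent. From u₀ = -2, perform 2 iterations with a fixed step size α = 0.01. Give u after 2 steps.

E′(u) = 6u² - 8u + 2
u₁ = -2 − 0.01·42 = -2.42
u₂ = -2.42 − 0.01·56.4984 = -2.984984

-2.984984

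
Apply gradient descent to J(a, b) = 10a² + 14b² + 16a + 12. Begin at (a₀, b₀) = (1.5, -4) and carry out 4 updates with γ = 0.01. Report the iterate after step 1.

∇J = (20a + 16, 28b)
(a₁, b₁) = (1.5, -4) − 0.01·(46, -112) = (1.04, -2.88)

(1.04, -2.88)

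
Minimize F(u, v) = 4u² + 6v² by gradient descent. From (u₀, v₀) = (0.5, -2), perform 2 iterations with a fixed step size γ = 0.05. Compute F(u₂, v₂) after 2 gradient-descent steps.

0.744

∇F = (8u, 12v)
(u₁, v₁) = (0.5, -2) − 0.05·(4, -24) = (0.3, -0.8)
(u₂, v₂) = (0.3, -0.8) − 0.05·(2.4, -9.6) = (0.18, -0.32)
F(0.18, -0.32) = 0.744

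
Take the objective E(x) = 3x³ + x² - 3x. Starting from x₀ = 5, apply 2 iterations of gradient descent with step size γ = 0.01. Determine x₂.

2.009984

E′(x) = 9x² + 2x - 3
Step 1: E′(5) = 232; x₁ = 5 − 0.01·232 = 2.68
Step 2: E′(2.68) = 67.0016; x₂ = 2.68 − 0.01·67.0016 = 2.009984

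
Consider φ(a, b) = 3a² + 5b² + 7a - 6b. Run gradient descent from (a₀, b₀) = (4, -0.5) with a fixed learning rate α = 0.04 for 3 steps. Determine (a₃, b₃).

∇φ = (6a + 7, 10b - 6)
(a₁, b₁) = (4, -0.5) − 0.04·(31, -11) = (2.76, -0.06)
(a₂, b₂) = (2.76, -0.06) − 0.04·(23.56, -6.6) = (1.8176, 0.204)
(a₃, b₃) = (1.8176, 0.204) − 0.04·(17.9056, -3.96) = (1.101376, 0.3624)

(1.101376, 0.3624)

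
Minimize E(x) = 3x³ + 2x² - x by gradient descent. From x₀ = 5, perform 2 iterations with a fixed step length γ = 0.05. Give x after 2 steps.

-29.038

E′(x) = 9x² + 4x - 1
Step 1: E′(5) = 244; x₁ = 5 − 0.05·244 = -7.2
Step 2: E′(-7.2) = 436.76; x₂ = -7.2 − 0.05·436.76 = -29.038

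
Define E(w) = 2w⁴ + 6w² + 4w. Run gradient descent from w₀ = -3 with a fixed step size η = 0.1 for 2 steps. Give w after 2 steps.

-8292.9456

E′(w) = 8w³ + 12w + 4
w₁ = -3 − 0.1·(-248) = 21.8
w₂ = 21.8 − 0.1·83147.456 = -8292.9456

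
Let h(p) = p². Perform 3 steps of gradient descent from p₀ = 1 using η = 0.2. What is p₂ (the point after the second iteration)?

h′(p) = 2p
Step 1: h′(1) = 2; p₁ = 1 − 0.2·2 = 0.6
Step 2: h′(0.6) = 1.2; p₂ = 0.6 − 0.2·1.2 = 0.36

0.36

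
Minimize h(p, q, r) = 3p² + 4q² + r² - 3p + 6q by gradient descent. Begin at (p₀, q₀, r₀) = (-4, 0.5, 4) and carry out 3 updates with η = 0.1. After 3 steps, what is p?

0.212

∇h = (6p - 3, 8q + 6, 2r)
Step 1: at (-4, 0.5, 4), ∇h = (-27, 10, 8) → (-4, 0.5, 4) − 0.1·(-27, 10, 8) = (-1.3, -0.5, 3.2)
Step 2: at (-1.3, -0.5, 3.2), ∇h = (-10.8, 2, 6.4) → (-1.3, -0.5, 3.2) − 0.1·(-10.8, 2, 6.4) = (-0.22, -0.7, 2.56)
Step 3: at (-0.22, -0.7, 2.56), ∇h = (-4.32, 0.4, 5.12) → (-0.22, -0.7, 2.56) − 0.1·(-4.32, 0.4, 5.12) = (0.212, -0.74, 2.048)
p = 0.212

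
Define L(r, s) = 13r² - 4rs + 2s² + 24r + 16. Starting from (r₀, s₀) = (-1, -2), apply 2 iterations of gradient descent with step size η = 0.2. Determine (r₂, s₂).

(3.48, -2)

∇L = (26r - 4s + 24, -4r + 4s)
Step 1: at (-1, -2), ∇L = (6, -4) → (-1, -2) − 0.2·(6, -4) = (-2.2, -1.2)
Step 2: at (-2.2, -1.2), ∇L = (-28.4, 4) → (-2.2, -1.2) − 0.2·(-28.4, 4) = (3.48, -2)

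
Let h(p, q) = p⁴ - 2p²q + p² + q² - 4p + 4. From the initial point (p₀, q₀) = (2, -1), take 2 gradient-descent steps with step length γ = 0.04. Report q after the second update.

∇h = (4p³ - 4pq + 2p - 4, -2p² + 2q)
(p₁, q₁) = (2, -1) − 0.04·(40, -10) = (0.4, -0.6)
(p₂, q₂) = (0.4, -0.6) − 0.04·(-1.984, -1.52) = (0.47936, -0.5392)
q = -0.5392

-0.5392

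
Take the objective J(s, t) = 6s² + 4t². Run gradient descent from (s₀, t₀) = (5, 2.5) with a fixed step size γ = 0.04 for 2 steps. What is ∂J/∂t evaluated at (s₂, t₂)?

∇J = (12s, 8t)
Step 1: at (5, 2.5), ∇J = (60, 20) → (5, 2.5) − 0.04·(60, 20) = (2.6, 1.7)
Step 2: at (2.6, 1.7), ∇J = (31.2, 13.6) → (2.6, 1.7) − 0.04·(31.2, 13.6) = (1.352, 1.156)
∂J/∂t at (1.352, 1.156) = 9.248

9.248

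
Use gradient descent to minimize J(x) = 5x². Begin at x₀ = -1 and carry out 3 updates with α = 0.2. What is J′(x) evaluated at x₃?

J′(x) = 10x
Step 1: J′(-1) = -10; x₁ = -1 − 0.2·(-10) = 1
Step 2: J′(1) = 10; x₂ = 1 − 0.2·10 = -1
Step 3: J′(-1) = -10; x₃ = -1 − 0.2·(-10) = 1
J′(x) at (1) = 10

10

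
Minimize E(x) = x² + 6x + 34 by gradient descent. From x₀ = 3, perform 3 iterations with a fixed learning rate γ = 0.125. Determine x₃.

-0.46875

E′(x) = 2x + 6
x₁ = 3 − 0.125·12 = 1.5
x₂ = 1.5 − 0.125·9 = 0.375
x₃ = 0.375 − 0.125·6.75 = -0.46875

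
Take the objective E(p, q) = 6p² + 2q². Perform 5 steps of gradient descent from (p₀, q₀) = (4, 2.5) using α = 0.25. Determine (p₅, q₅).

(-128, 0)

∇E = (12p, 4q)
(p₁, q₁) = (4, 2.5) − 0.25·(48, 10) = (-8, 0)
(p₂, q₂) = (-8, 0) − 0.25·(-96, 0) = (16, 0)
(p₃, q₃) = (16, 0) − 0.25·(192, 0) = (-32, 0)
(p₄, q₄) = (-32, 0) − 0.25·(-384, 0) = (64, 0)
(p₅, q₅) = (64, 0) − 0.25·(768, 0) = (-128, 0)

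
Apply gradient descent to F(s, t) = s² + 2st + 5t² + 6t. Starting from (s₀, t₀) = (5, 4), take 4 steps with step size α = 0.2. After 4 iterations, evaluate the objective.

336.0270976

∇F = (2s + 2t, 2s + 10t + 6)
(s₁, t₁) = (5, 4) − 0.2·(18, 56) = (1.4, -7.2)
(s₂, t₂) = (1.4, -7.2) − 0.2·(-11.6, -63.2) = (3.72, 5.44)
(s₃, t₃) = (3.72, 5.44) − 0.2·(18.32, 67.84) = (0.056, -8.128)
(s₄, t₄) = (0.056, -8.128) − 0.2·(-16.144, -75.168) = (3.2848, 6.9056)
F(3.2848, 6.9056) = 336.0270976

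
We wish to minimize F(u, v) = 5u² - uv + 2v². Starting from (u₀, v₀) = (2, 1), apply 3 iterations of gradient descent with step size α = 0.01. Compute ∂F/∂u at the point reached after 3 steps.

∇F = (10u - v, -u + 4v)
(u₁, v₁) = (2, 1) − 0.01·(19, 2) = (1.81, 0.98)
(u₂, v₂) = (1.81, 0.98) − 0.01·(17.12, 2.11) = (1.6388, 0.9589)
(u₃, v₃) = (1.6388, 0.9589) − 0.01·(15.4291, 2.1968) = (1.484509, 0.936932)
∂F/∂u at (1.484509, 0.936932) = 13.908158

13.908158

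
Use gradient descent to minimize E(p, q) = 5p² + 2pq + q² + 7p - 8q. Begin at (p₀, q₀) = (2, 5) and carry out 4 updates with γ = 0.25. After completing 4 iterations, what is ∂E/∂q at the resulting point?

58.5

∇E = (10p + 2q + 7, 2p + 2q - 8)
(p₁, q₁) = (2, 5) − 0.25·(37, 6) = (-7.25, 3.5)
(p₂, q₂) = (-7.25, 3.5) − 0.25·(-58.5, -15.5) = (7.375, 7.375)
(p₃, q₃) = (7.375, 7.375) − 0.25·(95.5, 21.5) = (-16.5, 2)
(p₄, q₄) = (-16.5, 2) − 0.25·(-154, -37) = (22, 11.25)
∂E/∂q at (22, 11.25) = 58.5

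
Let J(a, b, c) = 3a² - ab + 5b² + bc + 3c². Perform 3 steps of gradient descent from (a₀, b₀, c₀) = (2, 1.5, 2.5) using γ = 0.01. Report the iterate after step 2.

∇J = (6a - b, -a + 10b + c, b + 6c)
(a₁, b₁, c₁) = (2, 1.5, 2.5) − 0.01·(10.5, 15.5, 16.5) = (1.895, 1.345, 2.335)
(a₂, b₂, c₂) = (1.895, 1.345, 2.335) − 0.01·(10.025, 13.89, 15.355) = (1.79475, 1.2061, 2.18145)

(1.79475, 1.2061, 2.18145)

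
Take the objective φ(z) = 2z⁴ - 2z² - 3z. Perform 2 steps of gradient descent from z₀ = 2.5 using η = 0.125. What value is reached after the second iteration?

φ′(z) = 8z³ - 4z - 3
z₁ = 2.5 − 0.125·112 = -11.5
z₂ = -11.5 − 0.125·(-12124) = 1504

1504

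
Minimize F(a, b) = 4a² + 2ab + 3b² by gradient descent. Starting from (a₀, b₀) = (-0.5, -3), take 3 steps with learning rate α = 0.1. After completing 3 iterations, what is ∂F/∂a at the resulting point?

0.816

∇F = (8a + 2b, 2a + 6b)
(a₁, b₁) = (-0.5, -3) − 0.1·(-10, -19) = (0.5, -1.1)
(a₂, b₂) = (0.5, -1.1) − 0.1·(1.8, -5.6) = (0.32, -0.54)
(a₃, b₃) = (0.32, -0.54) − 0.1·(1.48, -2.6) = (0.172, -0.28)
∂F/∂a at (0.172, -0.28) = 0.816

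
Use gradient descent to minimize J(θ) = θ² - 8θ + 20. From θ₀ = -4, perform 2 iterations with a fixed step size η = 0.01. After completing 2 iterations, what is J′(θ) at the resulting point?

J′(θ) = 2θ - 8
θ₁ = -4 − 0.01·(-16) = -3.84
θ₂ = -3.84 − 0.01·(-15.68) = -3.6832
J′(θ) at (-3.6832) = -15.3664

-15.3664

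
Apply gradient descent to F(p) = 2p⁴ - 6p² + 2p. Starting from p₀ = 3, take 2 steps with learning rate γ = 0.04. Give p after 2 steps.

18.67448064

F′(p) = 8p³ - 12p + 2
Step 1: F′(3) = 182; p₁ = 3 − 0.04·182 = -4.28
Step 2: F′(-4.28) = -573.862016; p₂ = -4.28 − 0.04·(-573.862016) = 18.67448064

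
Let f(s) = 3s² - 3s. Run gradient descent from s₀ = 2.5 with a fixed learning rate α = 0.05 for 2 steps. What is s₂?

f′(s) = 6s - 3
Step 1: f′(2.5) = 12; s₁ = 2.5 − 0.05·12 = 1.9
Step 2: f′(1.9) = 8.4; s₂ = 1.9 − 0.05·8.4 = 1.48

1.48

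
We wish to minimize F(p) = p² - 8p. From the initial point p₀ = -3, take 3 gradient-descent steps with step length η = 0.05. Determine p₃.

F′(p) = 2p - 8
Step 1: F′(-3) = -14; p₁ = -3 − 0.05·(-14) = -2.3
Step 2: F′(-2.3) = -12.6; p₂ = -2.3 − 0.05·(-12.6) = -1.67
Step 3: F′(-1.67) = -11.34; p₃ = -1.67 − 0.05·(-11.34) = -1.103

-1.103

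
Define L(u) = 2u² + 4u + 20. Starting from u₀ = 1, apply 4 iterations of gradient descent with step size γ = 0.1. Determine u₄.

-0.7408

L′(u) = 4u + 4
Step 1: L′(1) = 8; u₁ = 1 − 0.1·8 = 0.2
Step 2: L′(0.2) = 4.8; u₂ = 0.2 − 0.1·4.8 = -0.28
Step 3: L′(-0.28) = 2.88; u₃ = -0.28 − 0.1·2.88 = -0.568
Step 4: L′(-0.568) = 1.728; u₄ = -0.568 − 0.1·1.728 = -0.7408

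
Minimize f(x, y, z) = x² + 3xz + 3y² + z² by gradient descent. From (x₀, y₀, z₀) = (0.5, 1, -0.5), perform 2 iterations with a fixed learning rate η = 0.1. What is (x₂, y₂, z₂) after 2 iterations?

∇f = (2x + 3z, 6y, 3x + 2z)
(x₁, y₁, z₁) = (0.5, 1, -0.5) − 0.1·(-0.5, 6, 0.5) = (0.55, 0.4, -0.55)
(x₂, y₂, z₂) = (0.55, 0.4, -0.55) − 0.1·(-0.55, 2.4, 0.55) = (0.605, 0.16, -0.605)

(0.605, 0.16, -0.605)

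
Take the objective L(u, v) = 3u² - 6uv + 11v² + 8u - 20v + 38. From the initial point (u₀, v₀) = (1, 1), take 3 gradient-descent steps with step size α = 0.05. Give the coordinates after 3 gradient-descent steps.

∇L = (6u - 6v + 8, -6u + 22v - 20)
(u₁, v₁) = (1, 1) − 0.05·(8, -4) = (0.6, 1.2)
(u₂, v₂) = (0.6, 1.2) − 0.05·(4.4, 2.8) = (0.38, 1.06)
(u₃, v₃) = (0.38, 1.06) − 0.05·(3.92, 1.04) = (0.184, 1.008)

(0.184, 1.008)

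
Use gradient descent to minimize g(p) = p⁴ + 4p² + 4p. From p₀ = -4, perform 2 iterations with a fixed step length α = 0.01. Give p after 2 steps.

g′(p) = 4p³ + 8p + 4
p₁ = -4 − 0.01·(-284) = -1.16
p₂ = -1.16 − 0.01·(-11.523584) = -1.04476416

-1.04476416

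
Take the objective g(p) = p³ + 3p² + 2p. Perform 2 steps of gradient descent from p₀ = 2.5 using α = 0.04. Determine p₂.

0.595812

g′(p) = 3p² + 6p + 2
Step 1: g′(2.5) = 35.75; p₁ = 2.5 − 0.04·35.75 = 1.07
Step 2: g′(1.07) = 11.8547; p₂ = 1.07 − 0.04·11.8547 = 0.595812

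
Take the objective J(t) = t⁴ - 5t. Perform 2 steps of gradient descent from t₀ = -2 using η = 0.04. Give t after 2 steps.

J′(t) = 4t³ - 5
t₁ = -2 − 0.04·(-37) = -0.52
t₂ = -0.52 − 0.04·(-5.562432) = -0.29750272

-0.29750272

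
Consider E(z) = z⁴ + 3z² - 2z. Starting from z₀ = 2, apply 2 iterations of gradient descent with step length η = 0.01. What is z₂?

1.34742752

E′(z) = 4z³ + 6z - 2
z₁ = 2 − 0.01·42 = 1.58
z₂ = 1.58 − 0.01·23.257248 = 1.34742752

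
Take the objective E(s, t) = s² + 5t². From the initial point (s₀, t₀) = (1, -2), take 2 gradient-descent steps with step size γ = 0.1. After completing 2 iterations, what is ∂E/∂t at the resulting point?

∇E = (2s, 10t)
Step 1: at (1, -2), ∇E = (2, -20) → (1, -2) − 0.1·(2, -20) = (0.8, 0)
Step 2: at (0.8, 0), ∇E = (1.6, 0) → (0.8, 0) − 0.1·(1.6, 0) = (0.64, 0)
∂E/∂t at (0.64, 0) = 0

0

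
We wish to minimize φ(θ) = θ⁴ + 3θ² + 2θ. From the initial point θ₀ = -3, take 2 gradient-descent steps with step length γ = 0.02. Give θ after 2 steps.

-0.48635136

φ′(θ) = 4θ³ + 6θ + 2
θ₁ = -3 − 0.02·(-124) = -0.52
θ₂ = -0.52 − 0.02·(-1.682432) = -0.48635136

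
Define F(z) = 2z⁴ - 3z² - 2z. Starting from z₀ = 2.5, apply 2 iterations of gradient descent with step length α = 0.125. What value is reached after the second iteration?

1312

F′(z) = 8z³ - 6z - 2
Step 1: F′(2.5) = 108; z₁ = 2.5 − 0.125·108 = -11
Step 2: F′(-11) = -10584; z₂ = -11 − 0.125·(-10584) = 1312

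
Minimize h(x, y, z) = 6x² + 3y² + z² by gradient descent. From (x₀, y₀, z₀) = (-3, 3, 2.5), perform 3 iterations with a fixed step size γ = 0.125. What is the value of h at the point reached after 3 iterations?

∇h = (12x, 6y, 2z)
Step 1: at (-3, 3, 2.5), ∇h = (-36, 18, 5) → (-3, 3, 2.5) − 0.125·(-36, 18, 5) = (1.5, 0.75, 1.875)
Step 2: at (1.5, 0.75, 1.875), ∇h = (18, 4.5, 3.75) → (1.5, 0.75, 1.875) − 0.125·(18, 4.5, 3.75) = (-0.75, 0.1875, 1.40625)
Step 3: at (-0.75, 0.1875, 1.40625), ∇h = (-9, 1.125, 2.8125) → (-0.75, 0.1875, 1.40625) − 0.125·(-9, 1.125, 2.8125) = (0.375, 0.046875, 1.0546875)
h(0.375, 0.046875, 1.0546875) = 1.96270751953125

1.96270751953125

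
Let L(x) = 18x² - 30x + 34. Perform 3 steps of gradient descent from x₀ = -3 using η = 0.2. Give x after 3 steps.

L′(x) = 36x - 30
x₁ = -3 − 0.2·(-138) = 24.6
x₂ = 24.6 − 0.2·855.6 = -146.52
x₃ = -146.52 − 0.2·(-5304.72) = 914.424

914.424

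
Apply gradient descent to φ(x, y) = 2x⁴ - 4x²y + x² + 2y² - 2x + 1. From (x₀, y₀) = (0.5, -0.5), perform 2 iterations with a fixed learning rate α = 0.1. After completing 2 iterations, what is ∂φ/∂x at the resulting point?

-0.603751538688

∇φ = (8x³ - 8xy + 2x - 2, -4x² + 4y)
(x₁, y₁) = (0.5, -0.5) − 0.1·(2, -3) = (0.3, -0.2)
(x₂, y₂) = (0.3, -0.2) − 0.1·(-0.704, -1.16) = (0.3704, -0.084)
∂φ/∂x at (0.3704, -0.084) = -0.603751538688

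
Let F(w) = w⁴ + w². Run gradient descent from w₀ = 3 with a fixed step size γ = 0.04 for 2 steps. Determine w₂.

F′(w) = 4w³ + 2w
Step 1: F′(3) = 114; w₁ = 3 − 0.04·114 = -1.56
Step 2: F′(-1.56) = -18.305664; w₂ = -1.56 − 0.04·(-18.305664) = -0.82777344

-0.82777344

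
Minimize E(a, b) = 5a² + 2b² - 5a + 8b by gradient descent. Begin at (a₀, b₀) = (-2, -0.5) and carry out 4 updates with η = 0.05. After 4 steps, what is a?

0.34375

∇E = (10a - 5, 4b + 8)
Step 1: at (-2, -0.5), ∇E = (-25, 6) → (-2, -0.5) − 0.05·(-25, 6) = (-0.75, -0.8)
Step 2: at (-0.75, -0.8), ∇E = (-12.5, 4.8) → (-0.75, -0.8) − 0.05·(-12.5, 4.8) = (-0.125, -1.04)
Step 3: at (-0.125, -1.04), ∇E = (-6.25, 3.84) → (-0.125, -1.04) − 0.05·(-6.25, 3.84) = (0.1875, -1.232)
Step 4: at (0.1875, -1.232), ∇E = (-3.125, 3.072) → (0.1875, -1.232) − 0.05·(-3.125, 3.072) = (0.34375, -1.3856)
a = 0.34375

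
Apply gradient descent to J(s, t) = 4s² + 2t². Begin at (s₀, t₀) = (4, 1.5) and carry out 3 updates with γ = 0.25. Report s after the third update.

-4

∇J = (8s, 4t)
Step 1: at (4, 1.5), ∇J = (32, 6) → (4, 1.5) − 0.25·(32, 6) = (-4, 0)
Step 2: at (-4, 0), ∇J = (-32, 0) → (-4, 0) − 0.25·(-32, 0) = (4, 0)
Step 3: at (4, 0), ∇J = (32, 0) → (4, 0) − 0.25·(32, 0) = (-4, 0)
s = -4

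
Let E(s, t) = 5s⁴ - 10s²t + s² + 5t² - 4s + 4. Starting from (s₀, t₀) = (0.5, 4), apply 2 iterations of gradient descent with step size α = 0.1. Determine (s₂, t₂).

∇E = (20s³ - 20st + 2s - 4, -10s² + 10t)
(s₁, t₁) = (0.5, 4) − 0.1·(-40.5, 37.5) = (4.55, 0.25)
(s₂, t₂) = (4.55, 0.25) − 0.1·(1866.2775, -204.525) = (-182.07775, 20.7025)

(-182.07775, 20.7025)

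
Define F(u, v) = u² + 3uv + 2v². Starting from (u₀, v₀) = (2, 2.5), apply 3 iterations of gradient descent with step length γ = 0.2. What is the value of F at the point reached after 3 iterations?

0.002432

∇F = (2u + 3v, 3u + 4v)
(u₁, v₁) = (2, 2.5) − 0.2·(11.5, 16) = (-0.3, -0.7)
(u₂, v₂) = (-0.3, -0.7) − 0.2·(-2.7, -3.7) = (0.24, 0.04)
(u₃, v₃) = (0.24, 0.04) − 0.2·(0.6, 0.88) = (0.12, -0.136)
F(0.12, -0.136) = 0.002432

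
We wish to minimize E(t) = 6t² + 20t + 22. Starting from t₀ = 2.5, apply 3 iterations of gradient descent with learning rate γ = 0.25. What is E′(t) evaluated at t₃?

-400

E′(t) = 12t + 20
t₁ = 2.5 − 0.25·50 = -10
t₂ = -10 − 0.25·(-100) = 15
t₃ = 15 − 0.25·200 = -35
E′(t) at (-35) = -400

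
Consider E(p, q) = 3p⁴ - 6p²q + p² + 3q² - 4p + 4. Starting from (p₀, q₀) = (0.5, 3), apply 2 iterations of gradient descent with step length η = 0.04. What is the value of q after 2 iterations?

2.171616

∇E = (12p³ - 12pq + 2p - 4, -6p² + 6q)
(p₁, q₁) = (0.5, 3) − 0.04·(-19.5, 16.5) = (1.28, 2.34)
(p₂, q₂) = (1.28, 2.34) − 0.04·(-12.216576, 4.2096) = (1.76866304, 2.171616)
q = 2.171616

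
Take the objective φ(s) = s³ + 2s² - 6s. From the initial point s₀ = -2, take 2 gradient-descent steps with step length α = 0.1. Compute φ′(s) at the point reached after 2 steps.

-5.483088

φ′(s) = 3s² + 4s - 6
s₁ = -2 − 0.1·(-2) = -1.8
s₂ = -1.8 − 0.1·(-3.48) = -1.452
φ′(s) at (-1.452) = -5.483088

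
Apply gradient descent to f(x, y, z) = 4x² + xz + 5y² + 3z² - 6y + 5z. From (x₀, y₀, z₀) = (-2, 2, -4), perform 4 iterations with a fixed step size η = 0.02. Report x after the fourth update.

-0.78560144

∇f = (8x + z, 10y - 6, x + 6z + 5)
Step 1: at (-2, 2, -4), ∇f = (-20, 14, -21) → (-2, 2, -4) − 0.02·(-20, 14, -21) = (-1.6, 1.72, -3.58)
Step 2: at (-1.6, 1.72, -3.58), ∇f = (-16.38, 11.2, -18.08) → (-1.6, 1.72, -3.58) − 0.02·(-16.38, 11.2, -18.08) = (-1.2724, 1.496, -3.2184)
Step 3: at (-1.2724, 1.496, -3.2184), ∇f = (-13.3976, 8.96, -15.5828) → (-1.2724, 1.496, -3.2184) − 0.02·(-13.3976, 8.96, -15.5828) = (-1.004448, 1.3168, -2.906744)
Step 4: at (-1.004448, 1.3168, -2.906744), ∇f = (-10.942328, 7.168, -13.444912) → (-1.004448, 1.3168, -2.906744) − 0.02·(-10.942328, 7.168, -13.444912) = (-0.78560144, 1.17344, -2.63784576)
x = -0.78560144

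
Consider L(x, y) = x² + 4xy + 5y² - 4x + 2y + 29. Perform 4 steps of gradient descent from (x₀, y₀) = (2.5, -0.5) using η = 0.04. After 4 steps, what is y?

∇L = (2x + 4y - 4, 4x + 10y + 2)
(x₁, y₁) = (2.5, -0.5) − 0.04·(-1, 7) = (2.54, -0.78)
(x₂, y₂) = (2.54, -0.78) − 0.04·(-2.04, 4.36) = (2.6216, -0.9544)
(x₃, y₃) = (2.6216, -0.9544) − 0.04·(-2.5744, 2.9424) = (2.724576, -1.072096)
(x₄, y₄) = (2.724576, -1.072096) − 0.04·(-2.839232, 2.177344) = (2.83814528, -1.15918976)
y = -1.15918976

-1.15918976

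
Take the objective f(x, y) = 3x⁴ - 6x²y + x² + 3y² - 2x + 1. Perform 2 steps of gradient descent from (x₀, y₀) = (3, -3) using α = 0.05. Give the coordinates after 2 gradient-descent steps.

(3963.2152, 106.452)

∇f = (12x³ - 12xy + 2x - 2, -6x² + 6y)
(x₁, y₁) = (3, -3) − 0.05·(436, -72) = (-18.8, 0.6)
(x₂, y₂) = (-18.8, 0.6) − 0.05·(-79640.304, -2117.04) = (3963.2152, 106.452)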